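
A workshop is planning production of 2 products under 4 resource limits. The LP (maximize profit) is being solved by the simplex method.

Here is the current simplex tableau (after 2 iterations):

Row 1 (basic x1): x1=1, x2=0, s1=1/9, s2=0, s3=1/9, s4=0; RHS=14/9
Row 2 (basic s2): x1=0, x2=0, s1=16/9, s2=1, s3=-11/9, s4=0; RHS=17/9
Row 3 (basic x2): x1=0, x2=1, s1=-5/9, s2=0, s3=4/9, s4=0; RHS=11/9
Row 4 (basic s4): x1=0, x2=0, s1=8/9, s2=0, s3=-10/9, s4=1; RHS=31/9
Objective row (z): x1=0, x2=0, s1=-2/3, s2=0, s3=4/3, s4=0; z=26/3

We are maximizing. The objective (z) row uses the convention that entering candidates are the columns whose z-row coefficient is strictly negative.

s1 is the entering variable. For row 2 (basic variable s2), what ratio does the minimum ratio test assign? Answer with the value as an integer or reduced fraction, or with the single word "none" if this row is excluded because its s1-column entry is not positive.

Ratio = RHS / (s1 entry) = (17/9) / (16/9) = 17/16.

17/16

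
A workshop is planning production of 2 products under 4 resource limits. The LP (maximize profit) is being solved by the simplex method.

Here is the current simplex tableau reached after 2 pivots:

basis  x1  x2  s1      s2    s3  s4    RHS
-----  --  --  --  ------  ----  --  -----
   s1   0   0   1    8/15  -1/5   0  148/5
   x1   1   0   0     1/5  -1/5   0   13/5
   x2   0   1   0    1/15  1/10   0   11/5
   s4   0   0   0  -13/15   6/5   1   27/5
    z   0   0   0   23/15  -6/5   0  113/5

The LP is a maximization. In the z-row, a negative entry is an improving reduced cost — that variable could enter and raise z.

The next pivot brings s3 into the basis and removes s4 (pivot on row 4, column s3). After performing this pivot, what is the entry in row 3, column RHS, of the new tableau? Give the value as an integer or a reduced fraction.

7/4

Pivot element is row 4, column s3: 6/5.
Normalize row 4: new (row 4, RHS) = (27/5)/(6/5) = 9/2.
row 3 ← row 3 − (1/10)·(new row 4): 11/5 − (1/10)·(9/2) = 7/4.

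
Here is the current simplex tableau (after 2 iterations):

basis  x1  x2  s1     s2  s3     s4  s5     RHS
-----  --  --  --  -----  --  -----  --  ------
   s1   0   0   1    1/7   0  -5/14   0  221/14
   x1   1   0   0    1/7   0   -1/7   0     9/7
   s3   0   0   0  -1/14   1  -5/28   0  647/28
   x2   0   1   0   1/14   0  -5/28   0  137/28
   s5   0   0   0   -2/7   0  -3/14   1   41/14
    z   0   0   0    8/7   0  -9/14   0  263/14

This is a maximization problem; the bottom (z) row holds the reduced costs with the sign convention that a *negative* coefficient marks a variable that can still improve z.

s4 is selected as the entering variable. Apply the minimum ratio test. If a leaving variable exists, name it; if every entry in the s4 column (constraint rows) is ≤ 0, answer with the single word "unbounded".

unbounded

s4-column entries: row 1: -5/14, row 2: -1/7, row 3: -5/28, row 4: -5/28, row 5: -3/14. All ≤ 0, so s4 can increase without bound; the LP is unbounded in this direction.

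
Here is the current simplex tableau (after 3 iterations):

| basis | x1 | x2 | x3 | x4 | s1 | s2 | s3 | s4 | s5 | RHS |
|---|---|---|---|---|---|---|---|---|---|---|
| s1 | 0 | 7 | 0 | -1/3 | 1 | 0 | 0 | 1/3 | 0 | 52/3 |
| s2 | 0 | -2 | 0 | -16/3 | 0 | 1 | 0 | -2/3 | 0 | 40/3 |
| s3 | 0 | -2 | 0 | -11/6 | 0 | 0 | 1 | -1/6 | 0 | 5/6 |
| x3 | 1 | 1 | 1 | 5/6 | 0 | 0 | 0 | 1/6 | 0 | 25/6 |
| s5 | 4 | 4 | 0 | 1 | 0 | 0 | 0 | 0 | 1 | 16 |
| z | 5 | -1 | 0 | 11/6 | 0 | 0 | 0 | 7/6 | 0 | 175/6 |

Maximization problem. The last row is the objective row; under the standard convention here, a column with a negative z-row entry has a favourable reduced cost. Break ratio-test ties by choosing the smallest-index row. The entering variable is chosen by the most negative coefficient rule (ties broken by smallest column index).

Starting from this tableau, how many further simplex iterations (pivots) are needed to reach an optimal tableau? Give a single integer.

pivot: x2 in, s1 out → z = 443/14
No improving column remains; optimal.

1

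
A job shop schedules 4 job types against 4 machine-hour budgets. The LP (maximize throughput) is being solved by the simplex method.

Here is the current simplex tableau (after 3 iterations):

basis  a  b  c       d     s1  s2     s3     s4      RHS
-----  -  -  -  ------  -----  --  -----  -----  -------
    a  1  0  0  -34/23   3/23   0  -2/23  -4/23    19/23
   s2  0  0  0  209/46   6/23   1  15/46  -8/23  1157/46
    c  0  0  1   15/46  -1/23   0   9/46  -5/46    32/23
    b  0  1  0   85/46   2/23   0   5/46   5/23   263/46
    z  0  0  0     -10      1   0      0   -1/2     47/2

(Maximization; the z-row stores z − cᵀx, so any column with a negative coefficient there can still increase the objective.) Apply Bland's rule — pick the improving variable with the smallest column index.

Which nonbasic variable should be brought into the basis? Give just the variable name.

Objective-row coefficients: a: 0, b: 0, c: 0, d: -10, s1: 1, s2: 0, s3: 0, s4: -1/2.
Improving columns: d, s4. Bland's rule picks the smallest column index → d.

d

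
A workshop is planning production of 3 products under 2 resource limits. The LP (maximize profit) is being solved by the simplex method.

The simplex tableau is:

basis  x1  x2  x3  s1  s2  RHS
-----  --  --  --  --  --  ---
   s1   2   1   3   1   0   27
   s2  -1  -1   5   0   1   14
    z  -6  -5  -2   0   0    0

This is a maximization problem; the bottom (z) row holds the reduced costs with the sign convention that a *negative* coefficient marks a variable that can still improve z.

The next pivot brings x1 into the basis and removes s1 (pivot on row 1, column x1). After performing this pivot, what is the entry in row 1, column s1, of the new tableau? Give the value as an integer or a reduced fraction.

Pivot element is row 1, column x1: 2.
Normalize row 1: new (row 1, s1) = 1/2 = 1/2.
Row 1 is the pivot row, so the entry is 1/2.

1/2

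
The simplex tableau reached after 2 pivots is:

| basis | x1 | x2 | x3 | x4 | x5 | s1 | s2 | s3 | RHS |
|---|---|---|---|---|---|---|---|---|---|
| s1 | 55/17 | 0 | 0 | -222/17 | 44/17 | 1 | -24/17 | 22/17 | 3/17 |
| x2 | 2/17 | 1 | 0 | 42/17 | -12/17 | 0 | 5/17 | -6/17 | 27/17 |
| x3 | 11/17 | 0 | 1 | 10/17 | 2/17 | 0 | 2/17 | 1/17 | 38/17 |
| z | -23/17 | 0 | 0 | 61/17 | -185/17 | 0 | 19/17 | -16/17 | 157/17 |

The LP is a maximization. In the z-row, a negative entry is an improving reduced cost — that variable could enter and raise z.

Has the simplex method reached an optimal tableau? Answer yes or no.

no

Column x1 has objective-row coefficient -23/17, which is negative; an improving pivot exists, so not yet optimal.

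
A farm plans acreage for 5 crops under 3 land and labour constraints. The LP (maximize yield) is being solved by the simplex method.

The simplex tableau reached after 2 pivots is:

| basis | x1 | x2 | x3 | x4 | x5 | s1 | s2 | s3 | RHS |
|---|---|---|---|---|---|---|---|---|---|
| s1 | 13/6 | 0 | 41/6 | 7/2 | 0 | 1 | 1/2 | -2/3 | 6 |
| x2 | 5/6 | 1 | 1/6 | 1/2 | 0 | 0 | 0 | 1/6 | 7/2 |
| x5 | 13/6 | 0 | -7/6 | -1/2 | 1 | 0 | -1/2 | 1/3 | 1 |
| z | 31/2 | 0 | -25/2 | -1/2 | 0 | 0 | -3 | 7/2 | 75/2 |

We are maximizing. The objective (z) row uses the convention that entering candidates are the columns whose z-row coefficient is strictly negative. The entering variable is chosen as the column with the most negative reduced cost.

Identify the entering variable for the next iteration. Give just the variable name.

Objective-row coefficients: x1: 31/2, x2: 0, x3: -25/2, x4: -1/2, x5: 0, s1: 0, s2: -3, s3: 7/2.
The most negative is -25/2 in column x3, so x3 enters.

x3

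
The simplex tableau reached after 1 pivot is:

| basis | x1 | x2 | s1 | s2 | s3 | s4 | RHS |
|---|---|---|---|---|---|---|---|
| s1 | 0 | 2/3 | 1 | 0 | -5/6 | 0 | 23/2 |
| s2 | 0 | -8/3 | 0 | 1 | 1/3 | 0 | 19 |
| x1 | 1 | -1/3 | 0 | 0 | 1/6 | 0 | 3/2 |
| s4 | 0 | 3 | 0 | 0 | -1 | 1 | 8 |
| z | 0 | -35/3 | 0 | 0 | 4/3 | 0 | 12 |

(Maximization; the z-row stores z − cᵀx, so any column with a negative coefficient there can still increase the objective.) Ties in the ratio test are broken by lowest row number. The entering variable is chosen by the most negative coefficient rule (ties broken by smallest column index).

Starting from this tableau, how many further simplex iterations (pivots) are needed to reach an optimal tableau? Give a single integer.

2

pivot: x2 in, s4 out → z = 388/9
pivot: s3 in, x1 out → z = 153
No improving column remains; optimal.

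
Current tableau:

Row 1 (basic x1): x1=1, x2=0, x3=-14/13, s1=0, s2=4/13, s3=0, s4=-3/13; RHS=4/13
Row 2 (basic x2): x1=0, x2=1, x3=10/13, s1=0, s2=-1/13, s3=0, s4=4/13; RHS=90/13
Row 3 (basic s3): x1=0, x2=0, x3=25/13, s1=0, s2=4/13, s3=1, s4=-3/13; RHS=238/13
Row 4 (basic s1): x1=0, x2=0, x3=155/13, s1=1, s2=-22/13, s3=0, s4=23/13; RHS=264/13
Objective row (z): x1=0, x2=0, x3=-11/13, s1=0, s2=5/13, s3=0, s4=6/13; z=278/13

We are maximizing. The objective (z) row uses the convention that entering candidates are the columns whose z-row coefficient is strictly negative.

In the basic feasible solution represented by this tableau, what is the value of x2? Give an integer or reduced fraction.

x2 is basic (row 2); its value is the RHS of that row: 90/13.

90/13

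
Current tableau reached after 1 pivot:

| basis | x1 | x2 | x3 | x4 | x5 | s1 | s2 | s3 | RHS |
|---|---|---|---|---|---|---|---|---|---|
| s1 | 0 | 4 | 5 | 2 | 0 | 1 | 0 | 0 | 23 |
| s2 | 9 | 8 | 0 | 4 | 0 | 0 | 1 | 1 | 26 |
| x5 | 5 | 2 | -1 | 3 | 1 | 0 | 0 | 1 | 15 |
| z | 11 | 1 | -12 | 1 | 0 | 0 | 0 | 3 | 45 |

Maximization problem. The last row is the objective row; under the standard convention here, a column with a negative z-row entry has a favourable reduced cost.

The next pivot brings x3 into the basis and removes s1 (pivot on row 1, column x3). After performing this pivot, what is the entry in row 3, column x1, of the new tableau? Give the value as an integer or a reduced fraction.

Pivot element is row 1, column x3: 5.
Normalize row 1: new (row 1, x1) = 0/5 = 0.
row 3 ← row 3 − (-1)·(new row 1): 5 − (-1)·0 = 5.

5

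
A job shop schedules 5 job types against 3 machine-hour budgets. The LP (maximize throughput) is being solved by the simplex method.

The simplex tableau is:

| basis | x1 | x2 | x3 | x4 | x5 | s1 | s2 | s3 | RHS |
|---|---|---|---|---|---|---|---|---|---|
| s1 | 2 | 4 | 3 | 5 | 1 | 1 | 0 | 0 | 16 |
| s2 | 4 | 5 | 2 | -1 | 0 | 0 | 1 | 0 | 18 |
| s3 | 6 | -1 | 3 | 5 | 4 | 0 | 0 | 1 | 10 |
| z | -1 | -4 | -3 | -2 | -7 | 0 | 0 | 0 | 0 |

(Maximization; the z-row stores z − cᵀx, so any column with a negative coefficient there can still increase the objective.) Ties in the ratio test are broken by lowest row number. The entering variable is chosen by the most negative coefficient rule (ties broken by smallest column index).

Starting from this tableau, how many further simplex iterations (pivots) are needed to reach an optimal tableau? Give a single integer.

pivot: x5 in, s3 out → z = 35/2
pivot: x2 in, s1 out → z = 608/17
No improving column remains; optimal.

2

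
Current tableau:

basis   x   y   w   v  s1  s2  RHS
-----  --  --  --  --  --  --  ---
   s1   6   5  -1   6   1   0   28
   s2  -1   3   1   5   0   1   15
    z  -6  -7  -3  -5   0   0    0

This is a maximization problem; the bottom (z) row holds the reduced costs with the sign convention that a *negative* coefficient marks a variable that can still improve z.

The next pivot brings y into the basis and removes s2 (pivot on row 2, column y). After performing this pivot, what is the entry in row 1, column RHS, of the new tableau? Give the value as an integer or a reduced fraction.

3

Pivot element is row 2, column y: 3.
Normalize row 2: new (row 2, RHS) = 15/3 = 5.
row 1 ← row 1 − 5·(new row 2): 28 − 5·5 = 3.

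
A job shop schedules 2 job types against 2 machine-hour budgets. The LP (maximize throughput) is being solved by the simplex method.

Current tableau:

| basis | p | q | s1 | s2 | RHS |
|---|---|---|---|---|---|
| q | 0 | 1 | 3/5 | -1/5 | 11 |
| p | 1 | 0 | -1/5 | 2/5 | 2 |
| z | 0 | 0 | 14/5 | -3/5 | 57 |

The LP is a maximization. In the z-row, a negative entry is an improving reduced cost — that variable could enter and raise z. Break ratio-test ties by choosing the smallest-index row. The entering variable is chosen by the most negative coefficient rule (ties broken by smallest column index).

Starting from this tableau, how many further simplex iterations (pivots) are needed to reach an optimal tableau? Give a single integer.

1

pivot: s2 in, p out → z = 60
No improving column remains; optimal.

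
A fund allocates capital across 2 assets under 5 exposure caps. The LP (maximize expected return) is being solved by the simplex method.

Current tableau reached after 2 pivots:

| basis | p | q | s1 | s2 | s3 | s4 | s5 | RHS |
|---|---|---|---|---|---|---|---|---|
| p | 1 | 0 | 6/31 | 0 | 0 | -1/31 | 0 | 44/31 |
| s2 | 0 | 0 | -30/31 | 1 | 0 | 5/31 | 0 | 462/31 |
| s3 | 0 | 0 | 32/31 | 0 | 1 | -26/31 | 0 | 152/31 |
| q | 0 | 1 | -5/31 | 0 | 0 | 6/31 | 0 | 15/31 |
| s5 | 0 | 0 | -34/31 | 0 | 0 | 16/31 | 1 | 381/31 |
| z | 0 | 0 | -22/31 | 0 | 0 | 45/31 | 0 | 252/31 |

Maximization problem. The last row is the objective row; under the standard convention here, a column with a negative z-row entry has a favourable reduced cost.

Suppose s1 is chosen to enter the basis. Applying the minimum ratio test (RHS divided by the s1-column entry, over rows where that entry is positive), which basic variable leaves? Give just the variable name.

s3

Ratios: row 1 (p): (44/31)/(6/31) = 22/3; row 2 (s2): entry -30/31 ≤ 0, skip; row 3 (s3): (152/31)/(32/31) = 19/4; row 4 (q): entry -5/31 ≤ 0, skip; row 5 (s5): entry -34/31 ≤ 0, skip.
Minimum ratio 19/4 is in the s3 row, so s3 leaves.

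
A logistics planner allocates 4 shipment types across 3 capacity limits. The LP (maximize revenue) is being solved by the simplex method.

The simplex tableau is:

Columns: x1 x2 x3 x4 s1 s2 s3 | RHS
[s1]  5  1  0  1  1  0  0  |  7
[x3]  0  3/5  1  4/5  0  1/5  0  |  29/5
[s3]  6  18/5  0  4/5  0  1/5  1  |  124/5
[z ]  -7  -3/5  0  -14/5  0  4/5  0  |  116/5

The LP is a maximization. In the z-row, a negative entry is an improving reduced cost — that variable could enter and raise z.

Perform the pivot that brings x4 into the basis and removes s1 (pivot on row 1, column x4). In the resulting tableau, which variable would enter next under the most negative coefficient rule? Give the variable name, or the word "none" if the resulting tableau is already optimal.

none

Pivot element 1. New z-row = old z-row − (-14/5)·(row 1/1).
Updated z-row coefficients: x1: 7, x2: 11/5, x3: 0, x4: 0, s1: 14/5, s2: 4/5, s3: 0.
No coefficient is strictly negative; the tableau after this pivot is optimal.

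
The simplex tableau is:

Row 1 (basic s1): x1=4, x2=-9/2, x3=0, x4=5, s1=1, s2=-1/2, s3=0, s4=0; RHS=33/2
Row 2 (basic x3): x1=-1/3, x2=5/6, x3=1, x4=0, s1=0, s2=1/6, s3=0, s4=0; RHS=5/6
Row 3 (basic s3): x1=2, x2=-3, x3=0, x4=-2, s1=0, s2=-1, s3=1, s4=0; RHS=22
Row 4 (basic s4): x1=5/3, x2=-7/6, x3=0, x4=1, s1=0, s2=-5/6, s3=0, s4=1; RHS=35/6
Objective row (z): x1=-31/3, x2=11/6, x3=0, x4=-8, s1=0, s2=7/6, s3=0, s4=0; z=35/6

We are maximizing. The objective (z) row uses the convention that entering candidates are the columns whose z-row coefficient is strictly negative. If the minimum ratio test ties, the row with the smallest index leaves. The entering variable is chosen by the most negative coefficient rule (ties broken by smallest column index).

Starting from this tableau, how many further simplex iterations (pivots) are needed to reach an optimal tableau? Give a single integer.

3

pivot: x1 in, s4 out → z = 42
pivot: x2 in, x3 out → z = 60
pivot: s2 in, s1 out → z = 736/9
No improving column remains; optimal.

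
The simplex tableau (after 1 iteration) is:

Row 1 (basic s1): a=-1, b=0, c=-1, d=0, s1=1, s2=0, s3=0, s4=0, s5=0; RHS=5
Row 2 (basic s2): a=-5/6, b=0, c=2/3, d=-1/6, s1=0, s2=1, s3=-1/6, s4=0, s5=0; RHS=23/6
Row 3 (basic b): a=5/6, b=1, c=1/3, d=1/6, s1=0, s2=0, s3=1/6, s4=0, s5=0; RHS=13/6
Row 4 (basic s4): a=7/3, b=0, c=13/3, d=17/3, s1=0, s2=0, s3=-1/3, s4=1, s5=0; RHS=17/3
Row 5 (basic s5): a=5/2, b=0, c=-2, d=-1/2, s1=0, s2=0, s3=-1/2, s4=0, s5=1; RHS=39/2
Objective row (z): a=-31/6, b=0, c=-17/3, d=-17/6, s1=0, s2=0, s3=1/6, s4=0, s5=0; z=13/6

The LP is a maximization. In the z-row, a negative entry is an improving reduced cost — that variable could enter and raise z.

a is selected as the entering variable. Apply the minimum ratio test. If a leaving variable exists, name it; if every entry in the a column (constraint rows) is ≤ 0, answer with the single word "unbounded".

Ratios: row 1 (s1): entry -1 ≤ 0, skip; row 2 (s2): entry -5/6 ≤ 0, skip; row 3 (b): (13/6)/(5/6) = 13/5; row 4 (s4): (17/3)/(7/3) = 17/7; row 5 (s5): (39/2)/(5/2) = 39/5.
Minimum ratio is in the s4 row, so s4 leaves.

s4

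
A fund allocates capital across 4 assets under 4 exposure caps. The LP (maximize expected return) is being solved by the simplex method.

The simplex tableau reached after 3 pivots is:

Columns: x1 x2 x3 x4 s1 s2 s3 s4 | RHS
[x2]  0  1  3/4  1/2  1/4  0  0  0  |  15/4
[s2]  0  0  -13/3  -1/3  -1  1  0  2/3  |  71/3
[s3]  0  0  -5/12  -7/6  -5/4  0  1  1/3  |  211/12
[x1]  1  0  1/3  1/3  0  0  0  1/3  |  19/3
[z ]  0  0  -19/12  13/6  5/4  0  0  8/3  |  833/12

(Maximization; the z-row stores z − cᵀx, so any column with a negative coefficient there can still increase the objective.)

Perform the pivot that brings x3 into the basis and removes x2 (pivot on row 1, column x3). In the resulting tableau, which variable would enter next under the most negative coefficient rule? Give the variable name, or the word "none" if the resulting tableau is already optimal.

Pivot element 3/4. New z-row = old z-row − (-19/12)·(row 1/(3/4)).
Updated z-row coefficients: x1: 0, x2: 19/9, x3: 0, x4: 29/9, s1: 16/9, s2: 0, s3: 0, s4: 8/3.
No coefficient is strictly negative; the tableau after this pivot is optimal.

none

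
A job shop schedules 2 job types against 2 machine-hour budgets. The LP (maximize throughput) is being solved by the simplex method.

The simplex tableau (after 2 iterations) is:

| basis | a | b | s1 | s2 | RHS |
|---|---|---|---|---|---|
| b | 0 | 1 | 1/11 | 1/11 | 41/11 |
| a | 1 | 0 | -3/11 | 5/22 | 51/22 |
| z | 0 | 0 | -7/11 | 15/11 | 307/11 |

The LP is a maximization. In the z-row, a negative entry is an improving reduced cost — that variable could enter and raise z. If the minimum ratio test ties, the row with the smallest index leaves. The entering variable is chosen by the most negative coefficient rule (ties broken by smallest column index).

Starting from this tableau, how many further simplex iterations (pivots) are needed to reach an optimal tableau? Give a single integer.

pivot: s1 in, b out → z = 54
No improving column remains; optimal.

1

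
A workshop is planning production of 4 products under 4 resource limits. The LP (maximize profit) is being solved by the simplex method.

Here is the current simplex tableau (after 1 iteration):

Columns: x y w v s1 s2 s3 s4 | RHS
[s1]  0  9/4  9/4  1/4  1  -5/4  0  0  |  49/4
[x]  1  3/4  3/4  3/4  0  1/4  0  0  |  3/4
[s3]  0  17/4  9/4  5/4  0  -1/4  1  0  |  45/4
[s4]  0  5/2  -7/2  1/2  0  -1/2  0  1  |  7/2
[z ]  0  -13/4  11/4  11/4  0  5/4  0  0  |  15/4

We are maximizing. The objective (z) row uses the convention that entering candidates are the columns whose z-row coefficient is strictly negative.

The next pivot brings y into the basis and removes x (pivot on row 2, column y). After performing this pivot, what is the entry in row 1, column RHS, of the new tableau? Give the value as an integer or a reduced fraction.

10

Pivot element is row 2, column y: 3/4.
Normalize row 2: new (row 2, RHS) = (3/4)/(3/4) = 1.
row 1 ← row 1 − (9/4)·(new row 2): 49/4 − (9/4)·1 = 10.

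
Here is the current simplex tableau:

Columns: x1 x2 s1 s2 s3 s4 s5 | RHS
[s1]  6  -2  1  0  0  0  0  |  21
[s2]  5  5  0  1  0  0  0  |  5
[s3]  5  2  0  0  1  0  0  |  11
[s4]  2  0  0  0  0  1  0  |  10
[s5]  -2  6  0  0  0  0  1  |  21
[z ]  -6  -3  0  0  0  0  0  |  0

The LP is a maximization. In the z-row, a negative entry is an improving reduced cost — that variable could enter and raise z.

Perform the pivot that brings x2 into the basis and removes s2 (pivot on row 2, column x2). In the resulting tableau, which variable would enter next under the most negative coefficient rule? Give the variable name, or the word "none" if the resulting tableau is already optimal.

Pivot element 5. New z-row = old z-row − (-3)·(row 2/5).
Updated z-row coefficients: x1: -3, x2: 0, s1: 0, s2: 3/5, s3: 0, s4: 0, s5: 0.
The most negative is -3 in column x1, so x1 would enter next.

x1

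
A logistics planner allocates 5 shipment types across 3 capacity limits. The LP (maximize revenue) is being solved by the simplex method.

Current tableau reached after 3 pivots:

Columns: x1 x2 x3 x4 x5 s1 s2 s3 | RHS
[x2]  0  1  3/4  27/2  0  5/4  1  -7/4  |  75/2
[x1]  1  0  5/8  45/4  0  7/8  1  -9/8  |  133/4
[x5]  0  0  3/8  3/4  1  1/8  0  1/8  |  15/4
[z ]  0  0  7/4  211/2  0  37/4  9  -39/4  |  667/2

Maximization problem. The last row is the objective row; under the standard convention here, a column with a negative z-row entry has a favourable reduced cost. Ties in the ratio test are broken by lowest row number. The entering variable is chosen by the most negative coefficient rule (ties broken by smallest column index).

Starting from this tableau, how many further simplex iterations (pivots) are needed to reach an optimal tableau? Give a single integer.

pivot: s3 in, x5 out → z = 626
No improving column remains; optimal.

1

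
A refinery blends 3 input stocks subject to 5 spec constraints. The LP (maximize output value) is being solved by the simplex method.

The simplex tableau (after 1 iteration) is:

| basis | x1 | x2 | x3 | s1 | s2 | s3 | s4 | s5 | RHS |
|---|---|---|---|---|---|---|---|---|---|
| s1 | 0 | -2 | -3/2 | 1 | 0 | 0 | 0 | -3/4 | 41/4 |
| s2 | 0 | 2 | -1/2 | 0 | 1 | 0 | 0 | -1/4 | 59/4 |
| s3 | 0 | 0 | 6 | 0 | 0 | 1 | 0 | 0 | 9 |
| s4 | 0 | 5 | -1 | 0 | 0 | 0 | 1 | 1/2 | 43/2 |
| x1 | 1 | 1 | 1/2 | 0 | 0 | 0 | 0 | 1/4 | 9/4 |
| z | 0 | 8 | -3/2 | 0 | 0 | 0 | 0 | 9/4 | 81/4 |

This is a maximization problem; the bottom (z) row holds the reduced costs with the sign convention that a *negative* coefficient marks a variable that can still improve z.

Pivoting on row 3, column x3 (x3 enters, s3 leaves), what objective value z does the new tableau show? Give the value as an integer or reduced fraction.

45/2

Minimum ratio for x3: 9/6 = 3/2.
z changes by −(z-row coeff of x3)·ratio = −(-3/2)·(3/2) = 9/4.
New z = 81/4 + (9/4) = 45/2.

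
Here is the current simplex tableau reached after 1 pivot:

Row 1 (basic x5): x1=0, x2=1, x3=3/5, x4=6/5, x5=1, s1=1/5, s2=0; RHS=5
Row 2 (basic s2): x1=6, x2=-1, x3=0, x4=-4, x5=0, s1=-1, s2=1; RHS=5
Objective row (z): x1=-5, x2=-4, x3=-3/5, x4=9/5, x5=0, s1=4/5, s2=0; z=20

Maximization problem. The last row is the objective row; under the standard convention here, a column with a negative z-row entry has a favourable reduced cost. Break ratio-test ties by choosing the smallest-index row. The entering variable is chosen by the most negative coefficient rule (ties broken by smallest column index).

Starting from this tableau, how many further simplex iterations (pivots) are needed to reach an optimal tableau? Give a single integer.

pivot: x1 in, s2 out → z = 145/6
pivot: x2 in, x5 out → z = 145/3
No improving column remains; optimal.

2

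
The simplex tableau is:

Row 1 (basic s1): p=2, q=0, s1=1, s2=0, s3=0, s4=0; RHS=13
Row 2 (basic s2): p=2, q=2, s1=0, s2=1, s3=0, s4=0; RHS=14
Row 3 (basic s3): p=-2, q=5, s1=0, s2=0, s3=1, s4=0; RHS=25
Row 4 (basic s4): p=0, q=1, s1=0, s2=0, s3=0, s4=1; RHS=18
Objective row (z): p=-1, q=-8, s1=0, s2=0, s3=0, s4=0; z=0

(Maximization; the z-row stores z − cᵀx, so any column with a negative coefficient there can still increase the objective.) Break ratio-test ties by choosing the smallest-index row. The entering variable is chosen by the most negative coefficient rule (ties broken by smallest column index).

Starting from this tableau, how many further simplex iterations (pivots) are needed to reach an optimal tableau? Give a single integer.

2

pivot: q in, s3 out → z = 40
pivot: p in, s2 out → z = 46
No improving column remains; optimal.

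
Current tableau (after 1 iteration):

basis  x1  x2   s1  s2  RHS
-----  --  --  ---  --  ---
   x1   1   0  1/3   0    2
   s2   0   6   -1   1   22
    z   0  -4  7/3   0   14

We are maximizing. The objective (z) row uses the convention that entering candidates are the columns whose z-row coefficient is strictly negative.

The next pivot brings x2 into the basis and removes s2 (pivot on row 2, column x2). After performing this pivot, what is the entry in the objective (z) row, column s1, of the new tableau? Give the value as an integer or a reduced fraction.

5/3

Pivot element is row 2, column x2: 6.
Normalize row 2: new (row 2, s1) = (-1)/6 = -1/6.
z-row ← z-row − (-4)·(new row 2): 7/3 − (-4)·(-1/6) = 5/3.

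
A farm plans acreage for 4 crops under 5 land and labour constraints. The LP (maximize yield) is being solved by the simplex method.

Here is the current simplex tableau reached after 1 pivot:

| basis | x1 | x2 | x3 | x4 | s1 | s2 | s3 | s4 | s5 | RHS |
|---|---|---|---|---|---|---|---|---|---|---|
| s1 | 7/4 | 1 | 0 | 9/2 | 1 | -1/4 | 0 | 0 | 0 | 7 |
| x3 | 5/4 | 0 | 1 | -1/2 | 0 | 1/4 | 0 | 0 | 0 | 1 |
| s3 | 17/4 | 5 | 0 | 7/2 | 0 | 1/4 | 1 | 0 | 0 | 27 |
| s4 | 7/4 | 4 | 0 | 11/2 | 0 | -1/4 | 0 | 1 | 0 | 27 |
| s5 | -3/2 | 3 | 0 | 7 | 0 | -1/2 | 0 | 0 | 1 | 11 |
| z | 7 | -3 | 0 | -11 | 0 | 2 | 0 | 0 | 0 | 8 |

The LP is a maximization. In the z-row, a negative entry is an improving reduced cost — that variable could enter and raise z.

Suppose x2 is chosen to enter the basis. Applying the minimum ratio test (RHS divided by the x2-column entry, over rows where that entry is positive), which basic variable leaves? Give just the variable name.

s5

Ratios: row 1 (s1): 7/1 = 7; row 2 (x3): entry 0 ≤ 0, skip; row 3 (s3): 27/5 = 27/5; row 4 (s4): 27/4 = 27/4; row 5 (s5): 11/3 = 11/3.
Minimum ratio 11/3 is in the s5 row, so s5 leaves.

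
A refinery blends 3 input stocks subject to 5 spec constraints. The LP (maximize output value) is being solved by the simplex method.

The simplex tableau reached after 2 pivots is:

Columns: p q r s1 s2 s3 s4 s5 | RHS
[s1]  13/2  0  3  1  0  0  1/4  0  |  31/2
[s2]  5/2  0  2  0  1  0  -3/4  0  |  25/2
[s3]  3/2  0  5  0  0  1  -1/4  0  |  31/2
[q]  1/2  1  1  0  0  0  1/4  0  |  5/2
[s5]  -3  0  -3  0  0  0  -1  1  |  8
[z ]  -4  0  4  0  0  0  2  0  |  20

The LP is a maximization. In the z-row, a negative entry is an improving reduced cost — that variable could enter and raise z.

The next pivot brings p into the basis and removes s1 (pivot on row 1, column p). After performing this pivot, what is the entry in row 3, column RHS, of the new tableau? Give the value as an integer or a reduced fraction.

155/13

Pivot element is row 1, column p: 13/2.
Normalize row 1: new (row 1, RHS) = (31/2)/(13/2) = 31/13.
row 3 ← row 3 − (3/2)·(new row 1): 31/2 − (3/2)·(31/13) = 155/13.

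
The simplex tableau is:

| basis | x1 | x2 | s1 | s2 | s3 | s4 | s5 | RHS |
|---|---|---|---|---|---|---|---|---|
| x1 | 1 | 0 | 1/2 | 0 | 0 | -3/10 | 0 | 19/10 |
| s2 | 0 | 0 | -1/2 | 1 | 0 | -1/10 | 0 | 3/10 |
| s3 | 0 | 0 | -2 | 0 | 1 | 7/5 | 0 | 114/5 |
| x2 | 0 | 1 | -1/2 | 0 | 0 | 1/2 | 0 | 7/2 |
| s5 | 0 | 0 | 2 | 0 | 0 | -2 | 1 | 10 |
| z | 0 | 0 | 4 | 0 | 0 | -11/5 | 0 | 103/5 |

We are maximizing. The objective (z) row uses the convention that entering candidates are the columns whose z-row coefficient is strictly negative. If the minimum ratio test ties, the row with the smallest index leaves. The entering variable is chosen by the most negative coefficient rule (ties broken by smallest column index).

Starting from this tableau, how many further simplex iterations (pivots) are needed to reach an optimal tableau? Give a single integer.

pivot: s4 in, x2 out → z = 36
No improving column remains; optimal.

1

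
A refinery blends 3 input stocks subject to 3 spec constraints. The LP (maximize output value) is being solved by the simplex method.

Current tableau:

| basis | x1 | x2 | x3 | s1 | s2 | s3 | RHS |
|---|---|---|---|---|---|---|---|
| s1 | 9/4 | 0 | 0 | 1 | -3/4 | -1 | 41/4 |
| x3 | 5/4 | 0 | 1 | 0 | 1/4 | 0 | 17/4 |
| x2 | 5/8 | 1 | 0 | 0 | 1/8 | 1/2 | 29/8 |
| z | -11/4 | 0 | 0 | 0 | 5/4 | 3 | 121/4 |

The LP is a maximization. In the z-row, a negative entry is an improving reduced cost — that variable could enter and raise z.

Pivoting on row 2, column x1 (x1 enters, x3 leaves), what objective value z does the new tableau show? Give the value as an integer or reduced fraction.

Minimum ratio for x1: (17/4)/(5/4) = 17/5.
z changes by −(z-row coeff of x1)·ratio = −(-11/4)·(17/5) = 187/20.
New z = 121/4 + (187/20) = 198/5.

198/5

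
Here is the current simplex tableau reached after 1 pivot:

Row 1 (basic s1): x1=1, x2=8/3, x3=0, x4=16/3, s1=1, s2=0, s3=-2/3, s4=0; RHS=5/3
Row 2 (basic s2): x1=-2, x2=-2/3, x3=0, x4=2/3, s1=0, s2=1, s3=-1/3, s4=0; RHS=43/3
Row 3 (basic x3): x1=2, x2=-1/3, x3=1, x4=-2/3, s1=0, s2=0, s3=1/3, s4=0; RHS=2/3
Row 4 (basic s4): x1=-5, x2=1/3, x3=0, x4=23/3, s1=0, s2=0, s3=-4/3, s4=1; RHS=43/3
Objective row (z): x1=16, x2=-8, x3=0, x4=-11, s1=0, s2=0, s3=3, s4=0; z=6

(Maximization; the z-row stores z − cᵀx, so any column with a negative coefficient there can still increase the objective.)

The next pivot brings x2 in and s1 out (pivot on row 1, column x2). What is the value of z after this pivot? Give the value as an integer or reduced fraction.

11

Minimum ratio for x2: (5/3)/(8/3) = 5/8.
z changes by −(z-row coeff of x2)·ratio = −(-8)·(5/8) = 5.
New z = 6 + 5 = 11.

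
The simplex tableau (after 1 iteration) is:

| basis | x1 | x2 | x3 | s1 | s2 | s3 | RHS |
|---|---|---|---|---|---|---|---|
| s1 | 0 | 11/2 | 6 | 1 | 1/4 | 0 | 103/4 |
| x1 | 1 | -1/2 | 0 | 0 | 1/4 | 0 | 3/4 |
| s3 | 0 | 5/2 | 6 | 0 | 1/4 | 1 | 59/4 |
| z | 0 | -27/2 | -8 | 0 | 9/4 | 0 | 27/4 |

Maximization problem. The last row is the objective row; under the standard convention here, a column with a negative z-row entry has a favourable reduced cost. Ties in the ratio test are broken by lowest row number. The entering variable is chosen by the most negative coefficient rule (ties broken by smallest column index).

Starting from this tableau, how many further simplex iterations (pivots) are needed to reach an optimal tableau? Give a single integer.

pivot: x2 in, s1 out → z = 1539/22
No improving column remains; optimal.

1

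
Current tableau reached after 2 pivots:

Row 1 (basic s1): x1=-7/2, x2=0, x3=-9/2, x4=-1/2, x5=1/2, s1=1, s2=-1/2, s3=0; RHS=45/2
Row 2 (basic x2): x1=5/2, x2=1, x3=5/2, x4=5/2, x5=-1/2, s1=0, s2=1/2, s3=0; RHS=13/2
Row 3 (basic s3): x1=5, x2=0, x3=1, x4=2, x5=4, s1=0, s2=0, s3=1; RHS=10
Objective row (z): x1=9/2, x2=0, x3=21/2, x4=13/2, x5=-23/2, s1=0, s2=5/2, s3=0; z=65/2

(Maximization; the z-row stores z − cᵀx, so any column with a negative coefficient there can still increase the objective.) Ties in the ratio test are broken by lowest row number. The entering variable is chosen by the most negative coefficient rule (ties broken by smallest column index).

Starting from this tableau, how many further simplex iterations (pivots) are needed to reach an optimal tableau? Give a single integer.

pivot: x5 in, s3 out → z = 245/4
No improving column remains; optimal.

1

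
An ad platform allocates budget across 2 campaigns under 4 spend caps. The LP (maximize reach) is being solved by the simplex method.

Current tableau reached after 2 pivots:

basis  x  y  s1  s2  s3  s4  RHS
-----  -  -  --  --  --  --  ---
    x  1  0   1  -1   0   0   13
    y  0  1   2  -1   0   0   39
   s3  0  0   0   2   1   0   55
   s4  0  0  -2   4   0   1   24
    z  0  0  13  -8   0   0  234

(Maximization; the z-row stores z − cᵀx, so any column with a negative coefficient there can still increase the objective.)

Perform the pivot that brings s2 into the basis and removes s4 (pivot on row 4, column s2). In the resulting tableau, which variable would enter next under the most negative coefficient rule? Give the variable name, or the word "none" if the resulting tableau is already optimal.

none

Pivot element 4. New z-row = old z-row − (-8)·(row 4/4).
Updated z-row coefficients: x: 0, y: 0, s1: 9, s2: 0, s3: 0, s4: 2.
No coefficient is strictly negative; the tableau after this pivot is optimal.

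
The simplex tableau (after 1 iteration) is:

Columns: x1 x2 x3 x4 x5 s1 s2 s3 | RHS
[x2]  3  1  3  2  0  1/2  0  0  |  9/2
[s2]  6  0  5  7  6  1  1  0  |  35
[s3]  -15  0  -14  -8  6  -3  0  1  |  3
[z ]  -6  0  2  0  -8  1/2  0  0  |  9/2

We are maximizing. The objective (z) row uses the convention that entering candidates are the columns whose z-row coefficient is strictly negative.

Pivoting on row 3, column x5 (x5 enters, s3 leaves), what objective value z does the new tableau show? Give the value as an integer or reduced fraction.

17/2

Minimum ratio for x5: 3/6 = 1/2.
z changes by −(z-row coeff of x5)·ratio = −(-8)·(1/2) = 4.
New z = 9/2 + 4 = 17/2.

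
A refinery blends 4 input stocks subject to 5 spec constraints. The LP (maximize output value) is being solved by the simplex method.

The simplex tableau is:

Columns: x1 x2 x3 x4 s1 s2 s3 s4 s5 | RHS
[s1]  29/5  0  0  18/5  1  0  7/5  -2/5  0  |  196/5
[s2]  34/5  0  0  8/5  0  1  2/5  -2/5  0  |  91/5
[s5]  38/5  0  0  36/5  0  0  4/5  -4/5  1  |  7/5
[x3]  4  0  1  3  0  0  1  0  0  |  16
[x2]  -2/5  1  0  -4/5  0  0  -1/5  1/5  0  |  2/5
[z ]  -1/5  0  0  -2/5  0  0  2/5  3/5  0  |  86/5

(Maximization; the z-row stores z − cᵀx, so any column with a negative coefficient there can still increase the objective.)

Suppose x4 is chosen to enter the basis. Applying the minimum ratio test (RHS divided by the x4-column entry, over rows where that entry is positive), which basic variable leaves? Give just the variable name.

s5

Ratios: row 1 (s1): (196/5)/(18/5) = 98/9; row 2 (s2): (91/5)/(8/5) = 91/8; row 3 (s5): (7/5)/(36/5) = 7/36; row 4 (x3): 16/3 = 16/3; row 5 (x2): entry -4/5 ≤ 0, skip.
Minimum ratio 7/36 is in the s5 row, so s5 leaves.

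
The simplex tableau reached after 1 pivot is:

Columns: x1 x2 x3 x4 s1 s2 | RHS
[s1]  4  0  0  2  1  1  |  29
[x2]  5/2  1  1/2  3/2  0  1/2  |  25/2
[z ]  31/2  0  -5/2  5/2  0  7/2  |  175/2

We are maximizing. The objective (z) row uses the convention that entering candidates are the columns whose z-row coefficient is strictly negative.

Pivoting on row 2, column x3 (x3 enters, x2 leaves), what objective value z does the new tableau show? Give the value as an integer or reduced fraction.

Minimum ratio for x3: (25/2)/(1/2) = 25.
z changes by −(z-row coeff of x3)·ratio = −(-5/2)·25 = 125/2.
New z = 175/2 + (125/2) = 150.

150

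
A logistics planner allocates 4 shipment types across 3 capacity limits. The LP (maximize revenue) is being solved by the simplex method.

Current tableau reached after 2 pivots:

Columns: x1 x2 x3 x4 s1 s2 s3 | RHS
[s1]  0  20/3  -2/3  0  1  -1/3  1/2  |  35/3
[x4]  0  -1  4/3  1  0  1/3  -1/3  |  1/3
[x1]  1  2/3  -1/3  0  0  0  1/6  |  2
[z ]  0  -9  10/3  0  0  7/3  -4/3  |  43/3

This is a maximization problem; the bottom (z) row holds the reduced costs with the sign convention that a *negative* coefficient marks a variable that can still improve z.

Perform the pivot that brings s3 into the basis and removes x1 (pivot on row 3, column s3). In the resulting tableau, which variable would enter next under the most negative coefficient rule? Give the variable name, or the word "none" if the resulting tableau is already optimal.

Pivot element 1/6. New z-row = old z-row − (-4/3)·(row 3/(1/6)).
Updated z-row coefficients: x1: 8, x2: -11/3, x3: 2/3, x4: 0, s1: 0, s2: 7/3, s3: 0.
The most negative is -11/3 in column x2, so x2 would enter next.

x2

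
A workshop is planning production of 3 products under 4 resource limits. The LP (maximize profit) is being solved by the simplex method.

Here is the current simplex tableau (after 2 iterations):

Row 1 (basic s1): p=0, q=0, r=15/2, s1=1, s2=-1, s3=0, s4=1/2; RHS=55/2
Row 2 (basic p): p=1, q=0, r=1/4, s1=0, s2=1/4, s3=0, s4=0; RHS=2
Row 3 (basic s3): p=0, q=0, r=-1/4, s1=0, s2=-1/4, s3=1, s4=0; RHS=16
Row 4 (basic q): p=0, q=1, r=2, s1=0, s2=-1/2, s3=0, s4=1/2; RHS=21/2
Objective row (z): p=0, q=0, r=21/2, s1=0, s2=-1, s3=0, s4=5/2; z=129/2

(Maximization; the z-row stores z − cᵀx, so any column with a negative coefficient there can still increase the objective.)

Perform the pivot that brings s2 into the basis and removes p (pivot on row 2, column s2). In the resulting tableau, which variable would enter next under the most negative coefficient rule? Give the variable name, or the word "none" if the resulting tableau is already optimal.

Pivot element 1/4. New z-row = old z-row − (-1)·(row 2/(1/4)).
Updated z-row coefficients: p: 4, q: 0, r: 23/2, s1: 0, s2: 0, s3: 0, s4: 5/2.
No coefficient is strictly negative; the tableau after this pivot is optimal.

none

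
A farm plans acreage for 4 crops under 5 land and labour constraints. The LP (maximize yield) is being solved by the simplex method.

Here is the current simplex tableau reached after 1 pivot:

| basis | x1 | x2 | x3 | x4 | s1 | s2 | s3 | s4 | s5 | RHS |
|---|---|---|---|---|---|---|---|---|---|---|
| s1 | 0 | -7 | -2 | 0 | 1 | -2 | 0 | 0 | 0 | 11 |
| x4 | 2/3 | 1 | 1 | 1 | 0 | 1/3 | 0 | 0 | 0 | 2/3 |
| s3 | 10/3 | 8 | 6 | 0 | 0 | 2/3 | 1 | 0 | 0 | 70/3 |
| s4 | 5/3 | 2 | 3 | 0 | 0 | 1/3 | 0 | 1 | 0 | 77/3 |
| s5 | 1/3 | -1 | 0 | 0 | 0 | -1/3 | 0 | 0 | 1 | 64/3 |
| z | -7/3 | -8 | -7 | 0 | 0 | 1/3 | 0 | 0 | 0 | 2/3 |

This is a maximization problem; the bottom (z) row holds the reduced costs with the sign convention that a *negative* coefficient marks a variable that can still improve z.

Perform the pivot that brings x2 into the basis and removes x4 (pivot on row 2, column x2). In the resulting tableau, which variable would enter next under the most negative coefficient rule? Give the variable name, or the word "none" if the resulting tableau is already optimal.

none

Pivot element 1. New z-row = old z-row − (-8)·(row 2/1).
Updated z-row coefficients: x1: 3, x2: 0, x3: 1, x4: 8, s1: 0, s2: 3, s3: 0, s4: 0, s5: 0.
No coefficient is strictly negative; the tableau after this pivot is optimal.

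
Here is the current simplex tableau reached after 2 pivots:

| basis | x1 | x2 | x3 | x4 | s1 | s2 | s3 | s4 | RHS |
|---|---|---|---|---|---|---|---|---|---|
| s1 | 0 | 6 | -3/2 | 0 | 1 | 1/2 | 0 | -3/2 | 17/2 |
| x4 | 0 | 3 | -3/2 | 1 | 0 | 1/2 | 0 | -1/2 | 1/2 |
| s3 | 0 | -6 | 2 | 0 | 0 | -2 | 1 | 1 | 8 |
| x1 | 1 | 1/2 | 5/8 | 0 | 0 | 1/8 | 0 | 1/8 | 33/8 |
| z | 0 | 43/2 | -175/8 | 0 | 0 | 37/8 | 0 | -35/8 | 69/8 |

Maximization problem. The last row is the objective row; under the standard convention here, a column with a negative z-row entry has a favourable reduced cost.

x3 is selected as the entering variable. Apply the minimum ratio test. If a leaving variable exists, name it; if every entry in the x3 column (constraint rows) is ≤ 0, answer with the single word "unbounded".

Ratios: row 1 (s1): entry -3/2 ≤ 0, skip; row 2 (x4): entry -3/2 ≤ 0, skip; row 3 (s3): 8/2 = 4; row 4 (x1): (33/8)/(5/8) = 33/5.
Minimum ratio is in the s3 row, so s3 leaves.

s3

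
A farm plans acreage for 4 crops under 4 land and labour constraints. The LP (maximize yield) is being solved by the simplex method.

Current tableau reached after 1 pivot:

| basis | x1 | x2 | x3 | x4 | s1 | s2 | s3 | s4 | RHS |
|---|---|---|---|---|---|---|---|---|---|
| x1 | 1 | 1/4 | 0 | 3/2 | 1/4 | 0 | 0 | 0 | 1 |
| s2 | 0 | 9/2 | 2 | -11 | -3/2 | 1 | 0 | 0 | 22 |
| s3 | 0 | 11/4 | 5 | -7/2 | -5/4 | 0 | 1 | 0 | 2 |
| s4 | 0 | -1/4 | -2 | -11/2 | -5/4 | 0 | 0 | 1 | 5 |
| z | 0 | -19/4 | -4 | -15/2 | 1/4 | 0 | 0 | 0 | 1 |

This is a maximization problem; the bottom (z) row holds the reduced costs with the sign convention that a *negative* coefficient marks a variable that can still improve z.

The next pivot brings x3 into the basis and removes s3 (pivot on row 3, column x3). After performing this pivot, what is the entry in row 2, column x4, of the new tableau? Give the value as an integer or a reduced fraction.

-48/5

Pivot element is row 3, column x3: 5.
Normalize row 3: new (row 3, x4) = (-7/2)/5 = -7/10.
row 2 ← row 2 − 2·(new row 3): -11 − 2·(-7/10) = -48/5.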